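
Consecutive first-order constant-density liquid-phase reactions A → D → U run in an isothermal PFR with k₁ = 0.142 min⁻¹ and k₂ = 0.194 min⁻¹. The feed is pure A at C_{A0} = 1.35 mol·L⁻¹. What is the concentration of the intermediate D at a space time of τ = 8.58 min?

0.392 mol·L⁻¹

For first-order series with pure A initially, C_D(τ) = k₁C_{A0}/(k₂−k₁)·(e^(−k₁τ) − e^(−k₂τ)).
e^(−k₁τ) = e^(−0.142×8.58) = e^(−1.218) = 0.2957; e^(−k₂τ) = e^(−1.665) = 0.1893.
C_D = 0.142×1.35/(0.194−0.142) × (0.2957−0.1893) = 3.687×0.1064 = 0.3924 mol·L⁻¹.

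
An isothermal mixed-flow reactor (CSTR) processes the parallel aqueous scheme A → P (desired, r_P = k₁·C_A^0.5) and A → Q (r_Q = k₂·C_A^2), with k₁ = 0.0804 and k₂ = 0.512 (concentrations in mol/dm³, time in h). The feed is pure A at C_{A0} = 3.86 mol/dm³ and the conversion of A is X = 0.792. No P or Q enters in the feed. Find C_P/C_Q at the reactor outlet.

0.218

Exit C_A = C_{A0}(1−X) = 3.86×0.208 = 0.8029 mol/dm³.
Rates in a CSTR are evaluated at the outlet concentration: r_P = 0.0804×0.8029^0.5 = 0.07204, r_Q = 0.512×0.8029^2 = 0.3300.
Overall selectivity = C_P/C_Q = r_Pτ/(r_Qτ) = r_P/r_Q = 0.218.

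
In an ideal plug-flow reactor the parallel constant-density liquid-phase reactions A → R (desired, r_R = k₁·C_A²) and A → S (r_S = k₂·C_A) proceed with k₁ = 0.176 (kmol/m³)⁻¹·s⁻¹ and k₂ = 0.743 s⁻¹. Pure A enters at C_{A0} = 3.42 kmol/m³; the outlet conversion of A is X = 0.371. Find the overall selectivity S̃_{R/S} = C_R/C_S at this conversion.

C_A = C_{A0}(1−X) = 2.151 kmol/m³.
Along a PFR/batch, dC_S/dC_A = −r_S/(r_R+r_S) = −k₂/(k₂+k₁·C_A).
Integrating from C_{A0} to C_A: C_S = (0.743/0.176)·ln[(0.743+0.176·3.42)/(0.743+0.176·2.15)] = 4.222·ln(1.345/1.122) = 0.7665 kmol/m³.
Then C_R = (C_{A0}−C_A) − C_S = 1.269 − 0.7665 = 0.5023 kmol/m³.
S̃_{R/S} = C_R/C_S = 0.5023/0.7665 = 0.655.

0.655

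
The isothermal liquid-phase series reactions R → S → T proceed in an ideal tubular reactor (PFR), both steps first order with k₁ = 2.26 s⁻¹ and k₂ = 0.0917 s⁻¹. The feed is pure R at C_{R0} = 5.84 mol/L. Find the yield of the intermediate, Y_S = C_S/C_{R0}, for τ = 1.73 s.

0.868

The intermediate concentration in a first-order A→B→C sequence is C_S = k₁C_{R0}(e^(−k₁τ) − e^(−k₂τ))/(k₂−k₁).
e^(−k₁τ) = e^(−2.26×1.73) = e^(−3.910) = 0.02004; e^(−k₂τ) = e^(−0.1586) = 0.8533.
C_S = 2.26×5.84/(0.0917−2.26) × (0.02004−0.8533) = (-6.087)×(-0.8333) = 5.072 mol/L.
Y_S = C_S/C_{R0} = 5.072/5.84 = 0.868.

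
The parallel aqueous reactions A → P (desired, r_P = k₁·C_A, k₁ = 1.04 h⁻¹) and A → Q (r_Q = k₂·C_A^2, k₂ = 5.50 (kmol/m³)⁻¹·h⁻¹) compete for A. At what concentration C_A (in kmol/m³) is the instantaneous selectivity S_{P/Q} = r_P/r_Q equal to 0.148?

1.28 kmol/m³

S_{P/Q} = (k₁/k₂)·C_A⁻¹ ⇒ C_A = (S·k₂/k₁)^(-1).
= (0.148×5.50/1.04)^(-1) = (0.7827)^(-1) = 1.28 kmol/m³.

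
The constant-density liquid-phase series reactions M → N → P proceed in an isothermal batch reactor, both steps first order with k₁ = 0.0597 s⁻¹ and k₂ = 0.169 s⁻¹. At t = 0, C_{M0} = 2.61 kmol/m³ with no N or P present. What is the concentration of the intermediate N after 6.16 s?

0.484 kmol/m³

For first-order series with pure M initially, C_N(t) = k₁C_{M0}/(k₂−k₁)·(e^(−k₁t) − e^(−k₂t)).
e^(−k₁t) = e^(−0.0597×6.16) = e^(−0.3678) = 0.6923; e^(−k₂t) = e^(−1.041) = 0.3531.
C_N = 0.0597×2.61/(0.169−0.0597) × (0.6923−0.3531) = 1.426×0.3392 = 0.4836 kmol/m³.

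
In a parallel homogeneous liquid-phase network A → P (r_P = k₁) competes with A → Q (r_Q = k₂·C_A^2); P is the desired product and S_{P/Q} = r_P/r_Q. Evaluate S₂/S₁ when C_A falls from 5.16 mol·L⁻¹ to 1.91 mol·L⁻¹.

S_{P/Q} = (k₁/k₂)·C_A^-2, so S₂/S₁ = (C_{A,2}/C_{A,1})^-2.
= (1.91/5.16)^(-2) = (0.3702)^(-2) = 7.30.
Selectivity toward P rises as C_A falls — low-concentration operation is favoured.

7.30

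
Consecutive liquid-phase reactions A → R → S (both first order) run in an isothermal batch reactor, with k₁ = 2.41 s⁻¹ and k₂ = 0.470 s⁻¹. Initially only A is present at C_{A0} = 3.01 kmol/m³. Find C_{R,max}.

Evaluating C_R at t_opt = ln(k₂/k₁)/(k₂−k₁) gives C_{R,max}/C_{A0} = (k₁/k₂)^[k₂/(k₂−k₁)].
= (2.41/0.470)^(0.470/(0.470−2.41)) = (5.128)^(-0.2423) = 0.6730.
C_{R,max} = 0.6730×3.01 = 2.03 kmol/m³.

2.03 kmol/m³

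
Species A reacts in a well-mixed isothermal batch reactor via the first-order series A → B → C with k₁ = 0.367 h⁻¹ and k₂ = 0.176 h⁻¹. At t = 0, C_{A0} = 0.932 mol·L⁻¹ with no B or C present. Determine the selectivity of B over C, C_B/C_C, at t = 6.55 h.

The intermediate concentration in a first-order A→B→C sequence is C_B = k₁C_{A0}(e^(−k₁t) − e^(−k₂t))/(k₂−k₁).
e^(−k₁t) = e^(−0.367×6.55) = e^(−2.404) = 0.09037; e^(−k₂t) = e^(−1.153) = 0.3158.
C_B = 0.367×0.932/(0.176−0.367) × (0.09037−0.3158) = (-1.791)×(-0.2254) = 0.4036 mol·L⁻¹.
C_A = C_{A0}e^(−k₁t) = 0.08422 mol·L⁻¹, so C_C = C_{A0}−C_A−C_B = 0.4442 mol·L⁻¹; C_B/C_C = 0.909.

0.909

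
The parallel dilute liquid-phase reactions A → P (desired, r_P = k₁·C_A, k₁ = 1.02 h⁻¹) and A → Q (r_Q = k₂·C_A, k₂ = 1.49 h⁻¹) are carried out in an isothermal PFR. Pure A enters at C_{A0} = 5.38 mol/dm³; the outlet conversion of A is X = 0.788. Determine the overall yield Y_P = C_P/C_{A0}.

C_A = C_{A0}(1−X) = 1.141 mol/dm³.
Both paths are first order in A, so the instantaneous fraction to P is constant: dC_P/d(−C_A) = k₁/(k₁+k₂) = 0.4064.
C_P = 0.4064·(C_{A0}−C_A) = 0.4064×4.239 = 1.72 mol/dm³.
Y_P = C_P/C_{A0} = 1.723/5.38 = 0.320.

0.320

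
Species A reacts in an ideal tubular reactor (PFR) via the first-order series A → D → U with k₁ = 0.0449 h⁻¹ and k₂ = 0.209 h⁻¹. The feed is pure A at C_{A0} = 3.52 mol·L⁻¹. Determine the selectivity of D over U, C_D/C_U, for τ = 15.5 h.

For first-order series with pure A initially, C_D(τ) = k₁C_{A0}/(k₂−k₁)·(e^(−k₁τ) − e^(−k₂τ)).
e^(−k₁τ) = e^(−0.0449×15.5) = e^(−0.6960) = 0.4986; e^(−k₂τ) = e^(−3.240) = 0.03918.
C_D = 0.0449×3.52/(0.209−0.0449) × (0.4986−0.03918) = 0.9631×0.4594 = 0.4425 mol·L⁻¹.
C_A = C_{A0}e^(−k₁τ) = 1.755 mol·L⁻¹, so C_U = C_{A0}−C_A−C_D = 1.322 mol·L⁻¹; C_D/C_U = 0.335.

0.335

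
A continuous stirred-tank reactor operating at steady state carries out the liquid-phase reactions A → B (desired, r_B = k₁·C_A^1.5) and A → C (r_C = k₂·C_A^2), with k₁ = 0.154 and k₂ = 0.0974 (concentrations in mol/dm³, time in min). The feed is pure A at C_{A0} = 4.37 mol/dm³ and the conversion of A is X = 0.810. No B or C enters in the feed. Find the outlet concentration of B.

Exit C_A = C_{A0}(1−X) = 4.37×0.190 = 0.8303 mol/dm³.
A CSTR operates uniformly at the exit composition, giving r_B = 0.1165 and r_C = 0.06715 (each k·C_A^n at C_A = 0.8303).
Fraction of consumed A going to B: r_B/(r_B+r_C) = 0.6344.
C_B = 0.6344·C_{A0}·X = 0.6344×4.37×0.810 = 2.25 mol/dm³.

2.25 mol/dm³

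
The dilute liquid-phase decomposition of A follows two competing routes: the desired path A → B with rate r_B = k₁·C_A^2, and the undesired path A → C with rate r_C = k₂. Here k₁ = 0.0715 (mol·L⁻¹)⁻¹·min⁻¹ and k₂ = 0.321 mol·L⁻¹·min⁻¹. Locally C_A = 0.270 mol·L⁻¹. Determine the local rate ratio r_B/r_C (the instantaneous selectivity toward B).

0.0162

S_{B/C} = r_B/r_C = (k₁·C_A^2)/(k₂) = (k₁/k₂)·C_A^2.
= (0.0715×0.2700^2) / (0.321) = 0.005212/0.3210 = 0.0162.
Since the desired path is higher order in A, keeping C_A high (PFR or concentrated feed) favours B.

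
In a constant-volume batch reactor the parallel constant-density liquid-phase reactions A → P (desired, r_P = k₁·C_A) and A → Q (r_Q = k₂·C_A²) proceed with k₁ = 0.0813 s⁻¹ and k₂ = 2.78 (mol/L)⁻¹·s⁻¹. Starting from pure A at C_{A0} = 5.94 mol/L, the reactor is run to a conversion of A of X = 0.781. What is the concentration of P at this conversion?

0.0439 mol/L

C_A = C_{A0}(1−X) = 1.301 mol/L.
Along a PFR/batch, dC_P/dC_A = −r_P/(r_P+r_Q) = −k₁/(k₁+k₂·C_A).
Integrating from C_{A0} to C_A: C_P = (0.0813/2.78)·ln[(0.0813+2.78·5.94)/(0.0813+2.78·1.30)] = 0.02924·ln(16.59/3.698) = 0.04391 mol/L.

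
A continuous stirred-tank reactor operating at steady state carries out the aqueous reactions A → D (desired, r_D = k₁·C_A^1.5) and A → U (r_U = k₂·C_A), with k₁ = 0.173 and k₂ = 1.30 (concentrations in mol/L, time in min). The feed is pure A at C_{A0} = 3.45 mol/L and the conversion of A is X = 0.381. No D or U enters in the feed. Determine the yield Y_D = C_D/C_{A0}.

0.0620

Exit C_A = C_{A0}(1−X) = 3.45×0.619 = 2.136 mol/L.
Rates in a CSTR are evaluated at the outlet concentration: r_D = 0.173×2.136^1.5 = 0.5399, r_U = 1.30×2.136 = 2.776.
Fraction of consumed A going to D: r_D/(r_D+r_U) = 0.1628.
C_D = 0.1628·C_{A0}·X = 0.1628×3.45×0.381 = 0.214 mol/L; Y_D = C_D/C_{A0} = 0.0620.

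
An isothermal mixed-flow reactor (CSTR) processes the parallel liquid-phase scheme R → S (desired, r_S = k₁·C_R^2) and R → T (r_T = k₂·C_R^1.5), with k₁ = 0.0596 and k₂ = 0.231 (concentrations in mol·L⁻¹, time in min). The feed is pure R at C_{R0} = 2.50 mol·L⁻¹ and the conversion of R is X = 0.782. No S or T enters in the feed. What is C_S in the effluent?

Exit C_R = C_{R0}(1−X) = 2.50×0.218 = 0.5450 mol·L⁻¹.
A CSTR operates uniformly at the exit composition, giving r_S = 0.01770 and r_T = 0.09294 (each k·C_R^n at C_R = 0.5450).
Fraction of consumed R going to S: r_S/(r_S+r_T) = 0.1600.
C_S = 0.1600·C_{R0}·X = 0.1600×2.50×0.782 = 0.313 mol·L⁻¹.

0.313 mol·L⁻¹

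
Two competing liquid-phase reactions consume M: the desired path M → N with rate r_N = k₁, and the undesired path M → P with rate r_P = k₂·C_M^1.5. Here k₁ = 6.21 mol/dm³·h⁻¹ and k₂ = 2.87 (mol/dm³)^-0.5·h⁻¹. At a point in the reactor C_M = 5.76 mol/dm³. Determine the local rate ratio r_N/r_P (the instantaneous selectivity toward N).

0.157

S_{N/P} = r_N/r_P = (k₁)/(k₂·C_M^1.5) = (k₁/k₂)·C_M^-1.5.
= (6.21) / (2.87×5.760^1.5) = 6.210/39.67 = 0.157.
The undesired path is higher order in M, so low C_M (CSTR or dilute feed) favours N.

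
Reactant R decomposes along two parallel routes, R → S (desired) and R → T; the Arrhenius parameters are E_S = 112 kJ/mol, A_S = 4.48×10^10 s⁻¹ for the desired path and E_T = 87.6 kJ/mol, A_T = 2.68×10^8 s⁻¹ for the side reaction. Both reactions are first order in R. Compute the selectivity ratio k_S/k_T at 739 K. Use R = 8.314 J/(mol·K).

3.15

k_S/k_T = (A_S/A_T)·exp[−(E_S−E_T)/(RT)] = (A_S/A_T)·exp[(E_T−E_S)/(RT)].
(E_T−E_S)/(RT) = (87.6−112)×10³/(8.314×739) = -24400/6144 = -3.971.
k_S/k_T = (4.48×10^10/2.68×10^8)·exp(-3.971) = 167.2 × 0.01885 = 3.15.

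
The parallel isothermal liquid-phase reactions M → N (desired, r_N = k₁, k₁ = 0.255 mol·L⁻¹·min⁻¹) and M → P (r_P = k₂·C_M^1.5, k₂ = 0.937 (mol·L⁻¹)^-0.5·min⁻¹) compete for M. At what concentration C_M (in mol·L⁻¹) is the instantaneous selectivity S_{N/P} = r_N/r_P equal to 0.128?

1.65 mol·L⁻¹

S_{N/P} = (k₁/k₂)·C_M^-1.5 ⇒ C_M = (S·k₂/k₁)^(1/(-1.5)).
= (0.128×0.937/0.255)^(-0.6667) = (0.4703)^(-0.6667) = 1.65 mol·L⁻¹.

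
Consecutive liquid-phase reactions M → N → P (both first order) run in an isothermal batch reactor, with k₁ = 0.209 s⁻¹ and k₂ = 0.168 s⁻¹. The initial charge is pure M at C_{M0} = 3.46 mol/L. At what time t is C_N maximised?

For first-order series the maximum of C_N occurs at t_opt = ln(k₂/k₁)/(k₂−k₁).
= ln(0.168/0.209)/(0.168−0.209) = ln(0.8038)/-0.04100 = -0.2184/-0.04100 = 5.33 s.

5.33 s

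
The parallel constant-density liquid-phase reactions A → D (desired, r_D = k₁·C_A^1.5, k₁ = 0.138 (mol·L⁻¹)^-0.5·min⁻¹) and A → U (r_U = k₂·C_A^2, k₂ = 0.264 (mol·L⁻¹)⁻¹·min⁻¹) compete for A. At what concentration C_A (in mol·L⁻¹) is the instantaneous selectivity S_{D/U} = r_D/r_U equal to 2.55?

S_{D/U} = (k₁/k₂)·C_A^-0.5 ⇒ C_A = (S·k₂/k₁)^(-2).
= (2.55×0.264/0.138)^(-2) = (4.878)^(-2) = 0.0420 mol·L⁻¹.

0.0420 mol·L⁻¹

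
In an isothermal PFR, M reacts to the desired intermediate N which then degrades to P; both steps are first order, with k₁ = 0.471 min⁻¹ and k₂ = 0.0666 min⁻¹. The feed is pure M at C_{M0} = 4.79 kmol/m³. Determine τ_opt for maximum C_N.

4.84 min

Setting dC_N/dτ = 0 gives τ_opt = ln(k₂/k₁)/(k₂−k₁).
= ln(0.0666/0.471)/(0.0666−0.471) = ln(0.1414)/-0.4044 = -1.956/-0.4044 = 4.84 min.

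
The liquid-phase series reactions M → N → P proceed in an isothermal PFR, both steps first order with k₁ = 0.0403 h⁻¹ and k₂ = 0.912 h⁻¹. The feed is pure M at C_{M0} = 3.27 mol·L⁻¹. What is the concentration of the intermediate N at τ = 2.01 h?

Solving the coupled first-order balances gives C_N(τ) = [k₁/(k₂−k₁)]·C_{M0}·(e^(−k₁τ) − e^(−k₂τ)).
e^(−k₁τ) = e^(−0.0403×2.01) = e^(−0.08100) = 0.9222; e^(−k₂τ) = e^(−1.833) = 0.1599.
C_N = 0.0403×3.27/(0.912−0.0403) × (0.9222−0.1599) = 0.1512×0.7623 = 0.1152 mol·L⁻¹.

0.115 mol·L⁻¹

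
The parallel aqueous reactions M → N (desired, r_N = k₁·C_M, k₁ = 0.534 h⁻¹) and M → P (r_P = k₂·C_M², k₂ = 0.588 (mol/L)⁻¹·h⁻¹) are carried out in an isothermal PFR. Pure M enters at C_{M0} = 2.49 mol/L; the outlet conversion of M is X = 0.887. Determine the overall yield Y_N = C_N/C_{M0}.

C_M = C_{M0}(1−X) = 0.2814 mol/L.
Along a PFR/batch, dC_N/dC_M = −r_N/(r_N+r_P) = −k₁/(k₁+k₂·C_M).
Integrating from C_{M0} to C_M: C_N = (0.534/0.588)·ln[(0.534+0.588·2.49)/(0.534+0.588·0.281)] = 0.9082·ln(1.998/0.6994) = 0.9533 mol/L.
Y_N = C_N/C_{M0} = 0.9533/2.49 = 0.383.

0.383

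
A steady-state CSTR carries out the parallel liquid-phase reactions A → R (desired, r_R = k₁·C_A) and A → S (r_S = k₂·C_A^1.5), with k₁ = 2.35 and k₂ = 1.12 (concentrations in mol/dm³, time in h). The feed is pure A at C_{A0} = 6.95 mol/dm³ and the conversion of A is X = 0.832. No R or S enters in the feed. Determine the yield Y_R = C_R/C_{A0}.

0.549

Exit C_A = C_{A0}(1−X) = 6.95×0.168 = 1.168 mol/dm³.
A CSTR operates uniformly at the exit composition, giving r_R = 2.744 and r_S = 1.413 (each k·C_A^n at C_A = 1.168).
Fraction of consumed A going to R: r_R/(r_R+r_S) = 0.6601.
C_R = 0.6601·C_{A0}·X = 0.6601×6.95×0.832 = 3.82 mol/dm³; Y_R = C_R/C_{A0} = 0.549.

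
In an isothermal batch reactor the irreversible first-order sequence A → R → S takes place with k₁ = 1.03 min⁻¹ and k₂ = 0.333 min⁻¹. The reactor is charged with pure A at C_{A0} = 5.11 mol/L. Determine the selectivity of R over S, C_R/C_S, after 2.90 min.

1.06

For first-order series with pure A initially, C_R(t) = k₁C_{A0}/(k₂−k₁)·(e^(−k₁t) − e^(−k₂t)).
e^(−k₁t) = e^(−1.03×2.90) = e^(−2.987) = 0.05044; e^(−k₂t) = e^(−0.9657) = 0.3807.
C_R = 1.03×5.11/(0.333−1.03) × (0.05044−0.3807) = (-7.551)×(-0.3303) = 2.494 mol/L.
C_A = C_{A0}e^(−k₁t) = 0.2577 mol/L, so C_S = C_{A0}−C_A−C_R = 2.358 mol/L; C_R/C_S = 1.06.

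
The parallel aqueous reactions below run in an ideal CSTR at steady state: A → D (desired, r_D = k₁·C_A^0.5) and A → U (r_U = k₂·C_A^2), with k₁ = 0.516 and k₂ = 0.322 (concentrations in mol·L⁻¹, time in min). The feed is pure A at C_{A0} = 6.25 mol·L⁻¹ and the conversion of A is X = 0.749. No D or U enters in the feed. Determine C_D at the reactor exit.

Exit C_A = C_{A0}(1−X) = 6.25×0.251 = 1.569 mol·L⁻¹.
A CSTR operates uniformly at the exit composition, giving r_D = 0.6463 and r_U = 0.7924 (each k·C_A^n at C_A = 1.569).
Fraction of consumed A going to D: r_D/(r_D+r_U) = 0.4492.
C_D = 0.4492·C_{A0}·X = 0.4492×6.25×0.749 = 2.10 mol·L⁻¹.

2.10 mol·L⁻¹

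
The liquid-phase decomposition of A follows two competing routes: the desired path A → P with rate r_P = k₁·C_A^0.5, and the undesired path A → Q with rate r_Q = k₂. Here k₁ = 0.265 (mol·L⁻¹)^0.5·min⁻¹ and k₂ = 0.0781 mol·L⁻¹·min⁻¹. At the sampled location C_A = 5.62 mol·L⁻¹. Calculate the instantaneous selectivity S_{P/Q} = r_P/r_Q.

8.04

S_{P/Q} = r_P/r_Q = (k₁·C_A^0.5)/(k₂) = (k₁/k₂)·C_A^0.5.
= (0.265×5.620^0.5) / (0.0781) = 0.6282/0.07810 = 8.04.
Since the desired path is higher order in A, keeping C_A high (PFR or concentrated feed) favours P.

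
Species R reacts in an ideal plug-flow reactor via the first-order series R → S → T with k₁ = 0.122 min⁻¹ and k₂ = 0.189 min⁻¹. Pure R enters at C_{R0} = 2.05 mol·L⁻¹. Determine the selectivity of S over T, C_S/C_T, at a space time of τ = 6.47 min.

Solving the coupled first-order balances gives C_S(τ) = [k₁/(k₂−k₁)]·C_{R0}·(e^(−k₁τ) − e^(−k₂τ)).
e^(−k₁τ) = e^(−0.122×6.47) = e^(−0.7893) = 0.4541; e^(−k₂τ) = e^(−1.223) = 0.2944.
C_S = 0.122×2.05/(0.189−0.122) × (0.4541−0.2944) = 3.733×0.1597 = 0.5963 mol·L⁻¹.
C_R = C_{R0}e^(−k₁τ) = 0.9310 mol·L⁻¹, so C_T = C_{R0}−C_R−C_S = 0.5227 mol·L⁻¹; C_S/C_T = 1.14.

1.14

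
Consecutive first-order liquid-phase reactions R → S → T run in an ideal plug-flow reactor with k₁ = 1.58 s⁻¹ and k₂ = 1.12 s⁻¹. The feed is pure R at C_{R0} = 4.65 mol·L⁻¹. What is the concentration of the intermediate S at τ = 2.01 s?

1.01 mol·L⁻¹

For first-order series with pure R initially, C_S(τ) = k₁C_{R0}/(k₂−k₁)·(e^(−k₁τ) − e^(−k₂τ)).
e^(−k₁τ) = e^(−1.58×2.01) = e^(−3.176) = 0.04176; e^(−k₂τ) = e^(−2.251) = 0.1053.
C_S = 1.58×4.65/(1.12−1.58) × (0.04176−0.1053) = (-15.97)×(-0.06351) = 1.014 mol·L⁻¹.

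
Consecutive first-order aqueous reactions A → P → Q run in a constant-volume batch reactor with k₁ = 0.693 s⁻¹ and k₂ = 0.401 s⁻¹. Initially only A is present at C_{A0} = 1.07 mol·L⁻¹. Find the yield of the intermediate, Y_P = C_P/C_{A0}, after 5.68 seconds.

0.197

For first-order series with pure A initially, C_P(t) = k₁C_{A0}/(k₂−k₁)·(e^(−k₁t) − e^(−k₂t)).
e^(−k₁t) = e^(−0.693×5.68) = e^(−3.936) = 0.01952; e^(−k₂t) = e^(−2.278) = 0.1025.
C_P = 0.693×1.07/(0.401−0.693) × (0.01952−0.1025) = (-2.539)×(-0.08300) = 0.2108 mol·L⁻¹.
Y_P = C_P/C_{A0} = 0.2108/1.07 = 0.197.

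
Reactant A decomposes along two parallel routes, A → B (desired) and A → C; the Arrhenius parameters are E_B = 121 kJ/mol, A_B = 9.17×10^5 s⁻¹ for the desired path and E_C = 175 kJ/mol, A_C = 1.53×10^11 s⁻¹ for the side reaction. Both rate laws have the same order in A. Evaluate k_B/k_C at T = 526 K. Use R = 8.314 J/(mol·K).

1.38

With equal orders, S_{B/C} = k_B/k_C = (A_B/A_C)·exp[(E_C−E_B)/(RT)].
(E_C−E_B)/(RT) = (175−121)×10³/(8.314×526) = 54000/4373 = 12.35.
k_B/k_C = (9.17×10^5/1.53×10^11)·exp(12.35) = 5.993×10^-6 × 2.305×10^5 = 1.38.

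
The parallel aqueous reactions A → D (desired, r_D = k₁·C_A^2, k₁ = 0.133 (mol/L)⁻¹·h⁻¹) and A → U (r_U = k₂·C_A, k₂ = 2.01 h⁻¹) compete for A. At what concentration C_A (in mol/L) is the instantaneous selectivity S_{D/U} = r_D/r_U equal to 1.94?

S_{D/U} = (k₁/k₂)·C_A ⇒ C_A = S·k₂/k₁.
= 1.94×2.01/0.133 = 29.3 mol/L.

29.3 mol/L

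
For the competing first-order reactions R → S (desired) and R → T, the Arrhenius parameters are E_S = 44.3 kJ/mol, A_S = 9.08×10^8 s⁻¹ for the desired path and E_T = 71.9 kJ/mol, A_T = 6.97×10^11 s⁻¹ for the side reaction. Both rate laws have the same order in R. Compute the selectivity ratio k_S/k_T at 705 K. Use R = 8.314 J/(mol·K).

0.144

k_S/k_T = (A_S/A_T)·exp[−(E_S−E_T)/(RT)] = (A_S/A_T)·exp[(E_T−E_S)/(RT)].
(E_T−E_S)/(RT) = (71.9−44.3)×10³/(8.314×705) = 27600/5861 = 4.709.
k_S/k_T = (9.08×10^8/6.97×10^11)·exp(4.709) = 0.001303 × 110.9 = 0.144.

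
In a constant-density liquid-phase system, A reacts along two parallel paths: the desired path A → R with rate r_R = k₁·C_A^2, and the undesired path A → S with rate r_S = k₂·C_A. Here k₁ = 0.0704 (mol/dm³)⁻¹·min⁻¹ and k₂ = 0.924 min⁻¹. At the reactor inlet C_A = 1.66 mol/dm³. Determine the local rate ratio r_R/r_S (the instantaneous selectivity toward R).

0.126

S_{R/S} = r_R/r_S = (k₁·C_A^2)/(k₂·C_A) = (k₁/k₂)·C_A.
= (0.0704×1.660^2) / (0.924×1.660) = 0.1940/1.534 = 0.126.
Since the desired path is higher order in A, keeping C_A high (PFR or concentrated feed) favours R.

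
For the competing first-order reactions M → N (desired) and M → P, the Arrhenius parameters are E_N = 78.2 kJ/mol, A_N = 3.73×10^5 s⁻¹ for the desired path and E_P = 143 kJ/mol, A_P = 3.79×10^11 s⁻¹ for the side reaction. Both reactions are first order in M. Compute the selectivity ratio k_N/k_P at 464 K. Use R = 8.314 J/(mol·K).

19.4

k_N/k_P = (A_N/A_P)·exp[−(E_N−E_P)/(RT)] = (A_N/A_P)·exp[(E_P−E_N)/(RT)].
(E_P−E_N)/(RT) = (143−78.2)×10³/(8.314×464) = 64800/3858 = 16.80.
k_N/k_P = (3.73×10^5/3.79×10^11)·exp(16.80) = 9.842×10^-7 × 1.973×10^7 = 19.4.
Since E_N < E_P, lowering the temperature improves selectivity toward N.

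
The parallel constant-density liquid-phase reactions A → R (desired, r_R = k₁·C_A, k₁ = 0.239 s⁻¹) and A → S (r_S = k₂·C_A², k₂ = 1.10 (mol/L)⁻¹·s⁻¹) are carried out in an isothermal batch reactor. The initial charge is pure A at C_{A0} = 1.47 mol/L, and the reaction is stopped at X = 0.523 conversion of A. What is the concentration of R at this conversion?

0.132 mol/L

C_A = C_{A0}(1−X) = 0.7012 mol/L.
Along a PFR/batch, dC_R/dC_A = −r_R/(r_R+r_S) = −k₁/(k₁+k₂·C_A).
Integrating from C_{A0} to C_A: C_R = (0.239/1.10)·ln[(0.239+1.10·1.47)/(0.239+1.10·0.701)] = 0.2173·ln(1.856/1.010) = 0.1321 mol/L.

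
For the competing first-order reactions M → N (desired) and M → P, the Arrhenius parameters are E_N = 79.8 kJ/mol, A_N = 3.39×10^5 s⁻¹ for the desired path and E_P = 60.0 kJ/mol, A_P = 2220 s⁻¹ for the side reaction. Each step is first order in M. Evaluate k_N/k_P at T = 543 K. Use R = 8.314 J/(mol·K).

1.90

With equal orders, S_{N/P} = k_N/k_P = (A_N/A_P)·exp[(E_P−E_N)/(RT)].
(E_P−E_N)/(RT) = (60.0−79.8)×10³/(8.314×543) = -19800/4515 = -4.386.
k_N/k_P = (3.39×10^5/2220)·exp(-4.386) = 152.7 × 0.01245 = 1.90.
Since E_N > E_P, raising the temperature improves selectivity toward N.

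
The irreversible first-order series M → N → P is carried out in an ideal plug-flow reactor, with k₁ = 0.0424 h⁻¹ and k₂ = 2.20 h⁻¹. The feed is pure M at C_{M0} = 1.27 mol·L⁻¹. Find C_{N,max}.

Evaluating C_N at τ_opt = ln(k₂/k₁)/(k₂−k₁) gives C_{N,max}/C_{M0} = (k₁/k₂)^[k₂/(k₂−k₁)].
= (0.0424/2.20)^(2.20/(2.20−0.0424)) = (0.01927)^(1.020) = 0.01783.
C_{N,max} = 0.01783×1.27 = 0.0226 mol·L⁻¹.

0.0226 mol·L⁻¹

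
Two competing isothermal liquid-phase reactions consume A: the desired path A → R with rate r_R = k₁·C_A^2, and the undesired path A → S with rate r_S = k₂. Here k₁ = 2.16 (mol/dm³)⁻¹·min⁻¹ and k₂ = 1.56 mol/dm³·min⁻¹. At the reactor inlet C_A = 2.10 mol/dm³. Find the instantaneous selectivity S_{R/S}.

S_{R/S} = r_R/r_S = (k₁·C_A^2)/(k₂) = (k₁/k₂)·C_A^2.
= (2.16×2.100^2) / (1.56) = 9.526/1.560 = 6.11.
Since the desired path is higher order in A, keeping C_A high (PFR or concentrated feed) favours R.

6.11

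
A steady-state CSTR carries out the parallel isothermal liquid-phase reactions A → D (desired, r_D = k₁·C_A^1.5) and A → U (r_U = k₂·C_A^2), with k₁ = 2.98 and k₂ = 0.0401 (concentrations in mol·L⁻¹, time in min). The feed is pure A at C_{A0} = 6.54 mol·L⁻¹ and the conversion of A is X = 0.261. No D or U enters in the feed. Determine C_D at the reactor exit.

Exit C_A = C_{A0}(1−X) = 6.54×0.739 = 4.833 mol·L⁻¹.
In a CSTR the entire volume is at exit conditions, so r_D = 2.98×4.833^1.5 = 31.66 and r_U = 0.0401×4.833^2 = 0.9367.
Fraction of consumed A going to D: r_D/(r_D+r_U) = 0.9713.
C_D = 0.9713·C_{A0}·X = 0.9713×6.54×0.261 = 1.66 mol·L⁻¹.

1.66 mol·L⁻¹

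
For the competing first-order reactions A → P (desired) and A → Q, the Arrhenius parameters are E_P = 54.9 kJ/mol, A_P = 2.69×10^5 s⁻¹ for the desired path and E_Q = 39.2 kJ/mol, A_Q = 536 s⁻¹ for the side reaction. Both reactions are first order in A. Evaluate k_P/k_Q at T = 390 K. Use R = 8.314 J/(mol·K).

3.96

With equal orders, S_{P/Q} = k_P/k_Q = (A_P/A_Q)·exp[(E_Q−E_P)/(RT)].
(E_Q−E_P)/(RT) = (39.2−54.9)×10³/(8.314×390) = -15700/3242 = -4.842.
k_P/k_Q = (2.69×10^5/536)·exp(-4.842) = 501.9 × 0.007891 = 3.96.
Since E_P > E_Q, raising the temperature improves selectivity toward P.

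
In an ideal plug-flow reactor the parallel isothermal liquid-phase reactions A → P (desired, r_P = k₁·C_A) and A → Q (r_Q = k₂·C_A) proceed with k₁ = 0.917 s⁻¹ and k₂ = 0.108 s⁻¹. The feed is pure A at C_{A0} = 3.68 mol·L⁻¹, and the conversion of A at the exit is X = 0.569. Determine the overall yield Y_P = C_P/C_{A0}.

0.509

C_A = C_{A0}(1−X) = 1.586 mol·L⁻¹.
Both paths are first order in A, so the instantaneous fraction to P is constant: dC_P/d(−C_A) = k₁/(k₁+k₂) = 0.8946.
C_P = 0.8946·(C_{A0}−C_A) = 0.8946×2.094 = 1.87 mol·L⁻¹.
Y_P = C_P/C_{A0} = 1.873/3.68 = 0.509.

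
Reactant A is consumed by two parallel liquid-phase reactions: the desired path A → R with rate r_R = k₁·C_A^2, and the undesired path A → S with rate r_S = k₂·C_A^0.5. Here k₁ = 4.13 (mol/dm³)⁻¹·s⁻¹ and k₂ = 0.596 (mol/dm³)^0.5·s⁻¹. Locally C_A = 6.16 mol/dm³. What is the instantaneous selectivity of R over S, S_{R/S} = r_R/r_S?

106

S_{R/S} = r_R/r_S = (k₁·C_A^2)/(k₂·C_A^0.5) = (k₁/k₂)·C_A^1.5.
= (4.13×6.160^2) / (0.596×6.160^0.5) = 156.7/1.479 = 106.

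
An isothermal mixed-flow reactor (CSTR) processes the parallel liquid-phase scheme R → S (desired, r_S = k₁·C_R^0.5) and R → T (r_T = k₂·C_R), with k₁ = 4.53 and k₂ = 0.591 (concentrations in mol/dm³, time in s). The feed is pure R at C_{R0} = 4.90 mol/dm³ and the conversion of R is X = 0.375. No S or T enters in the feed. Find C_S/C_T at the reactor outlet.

Exit C_R = C_{R0}(1−X) = 4.90×0.625 = 3.062 mol/dm³.
In a CSTR the entire volume is at exit conditions, so r_S = 4.53×3.062^0.5 = 7.928 and r_T = 0.591×3.062 = 1.810.
Overall selectivity = C_S/C_T = r_Sτ/(r_Tτ) = r_S/r_T = 4.38.

4.38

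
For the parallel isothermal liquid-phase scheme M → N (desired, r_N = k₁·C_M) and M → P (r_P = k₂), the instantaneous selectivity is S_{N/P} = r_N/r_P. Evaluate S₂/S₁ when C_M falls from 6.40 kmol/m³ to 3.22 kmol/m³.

S_{N/P} = (k₁/k₂)·C_M, so S₂/S₁ = (C_{M,2}/C_{M,1}).
= 3.22/6.40 = 0.503.
Selectivity toward N falls as C_M falls — high-concentration operation is favoured.

0.503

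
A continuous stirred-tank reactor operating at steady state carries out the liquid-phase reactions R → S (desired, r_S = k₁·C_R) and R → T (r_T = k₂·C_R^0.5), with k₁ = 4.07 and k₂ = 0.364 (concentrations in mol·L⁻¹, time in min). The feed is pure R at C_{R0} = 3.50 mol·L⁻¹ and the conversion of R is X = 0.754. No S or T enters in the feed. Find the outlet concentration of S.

2.41 mol·L⁻¹

Exit C_R = C_{R0}(1−X) = 3.50×0.246 = 0.8610 mol·L⁻¹.
In a CSTR the entire volume is at exit conditions, so r_S = 4.07×0.8610 = 3.504 and r_T = 0.364×0.8610^0.5 = 0.3378.
Fraction of consumed R going to S: r_S/(r_S+r_T) = 0.9121.
C_S = 0.9121·C_{R0}·X = 0.9121×3.50×0.754 = 2.41 mol·L⁻¹.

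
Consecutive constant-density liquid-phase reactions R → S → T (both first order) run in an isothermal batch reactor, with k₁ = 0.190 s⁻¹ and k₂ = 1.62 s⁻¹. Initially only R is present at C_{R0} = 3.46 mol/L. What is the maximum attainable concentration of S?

For a first-order series the maximum intermediate yield is C_{S,max}/C_{R0} = (k₁/k₂)^[k₂/(k₂−k₁)].
= (0.190/1.62)^(1.62/(1.62−0.190)) = (0.1173)^(1.133) = 0.08822.
C_{S,max} = 0.08822×3.46 = 0.305 mol/L.

0.305 mol/L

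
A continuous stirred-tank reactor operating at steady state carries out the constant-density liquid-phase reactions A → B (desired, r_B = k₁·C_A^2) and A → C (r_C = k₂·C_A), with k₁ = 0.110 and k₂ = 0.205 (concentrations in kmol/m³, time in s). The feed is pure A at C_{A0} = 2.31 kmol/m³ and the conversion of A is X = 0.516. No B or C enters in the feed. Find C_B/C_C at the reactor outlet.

0.600

Exit C_A = C_{A0}(1−X) = 2.31×0.484 = 1.118 kmol/m³.
In a CSTR the entire volume is at exit conditions, so r_B = 0.110×1.118^2 = 0.1375 and r_C = 0.205×1.118 = 0.2292.
Overall selectivity = C_B/C_C = r_Bτ/(r_Cτ) = r_B/r_C = 0.600.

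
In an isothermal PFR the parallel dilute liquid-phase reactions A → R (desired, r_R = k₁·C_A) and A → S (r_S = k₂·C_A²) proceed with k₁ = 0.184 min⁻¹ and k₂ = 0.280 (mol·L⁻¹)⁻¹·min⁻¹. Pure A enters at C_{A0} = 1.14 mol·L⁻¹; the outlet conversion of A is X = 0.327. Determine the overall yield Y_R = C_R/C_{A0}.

0.134

C_A = C_{A0}(1−X) = 0.7672 mol·L⁻¹.
Along a PFR/batch, dC_R/dC_A = −r_R/(r_R+r_S) = −k₁/(k₁+k₂·C_A).
Integrating from C_{A0} to C_A: C_R = (0.184/0.280)·ln[(0.184+0.280·1.14)/(0.184+0.280·0.767)] = 0.6571·ln(0.5032/0.3988) = 0.1528 mol·L⁻¹.
Y_R = C_R/C_{A0} = 0.1528/1.14 = 0.134.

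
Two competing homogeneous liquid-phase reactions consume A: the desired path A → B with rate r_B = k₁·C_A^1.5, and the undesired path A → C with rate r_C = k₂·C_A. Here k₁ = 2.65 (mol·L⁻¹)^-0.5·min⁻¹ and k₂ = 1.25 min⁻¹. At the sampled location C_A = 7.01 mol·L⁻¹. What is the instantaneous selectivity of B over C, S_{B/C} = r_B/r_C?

S_{B/C} = r_B/r_C = (k₁·C_A^1.5)/(k₂·C_A) = (k₁/k₂)·C_A^0.5.
= (2.65×7.010^1.5) / (1.25×7.010) = 49.18/8.762 = 5.61.

5.61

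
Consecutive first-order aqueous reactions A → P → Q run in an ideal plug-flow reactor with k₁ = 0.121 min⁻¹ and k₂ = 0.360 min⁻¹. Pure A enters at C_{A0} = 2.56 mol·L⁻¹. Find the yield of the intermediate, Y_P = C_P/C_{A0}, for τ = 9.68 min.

Solving the coupled first-order balances gives C_P(τ) = [k₁/(k₂−k₁)]·C_{A0}·(e^(−k₁τ) − e^(−k₂τ)).
e^(−k₁τ) = e^(−0.121×9.68) = e^(−1.171) = 0.3100; e^(−k₂τ) = e^(−3.485) = 0.03066.
C_P = 0.121×2.56/(0.360−0.121) × (0.3100−0.03066) = 1.296×0.2793 = 0.3620 mol·L⁻¹.
Y_P = C_P/C_{A0} = 0.3620/2.56 = 0.141.

0.141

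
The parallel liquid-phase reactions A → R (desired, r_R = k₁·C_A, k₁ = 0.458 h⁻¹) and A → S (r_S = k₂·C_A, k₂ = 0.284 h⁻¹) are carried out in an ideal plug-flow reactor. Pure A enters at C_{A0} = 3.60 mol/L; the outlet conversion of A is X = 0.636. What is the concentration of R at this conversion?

C_A = C_{A0}(1−X) = 1.310 mol/L.
Both paths are first order in A, so the instantaneous fraction to R is constant: dC_R/d(−C_A) = k₁/(k₁+k₂) = 0.6173.
C_R = 0.6173·(C_{A0}−C_A) = 0.6173×2.290 = 1.41 mol/L.

1.41 mol/L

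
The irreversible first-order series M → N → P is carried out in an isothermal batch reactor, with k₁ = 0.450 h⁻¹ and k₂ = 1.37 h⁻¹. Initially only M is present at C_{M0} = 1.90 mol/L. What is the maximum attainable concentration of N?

0.362 mol/L

Evaluating C_N at t_opt = ln(k₂/k₁)/(k₂−k₁) gives C_{N,max}/C_{M0} = (k₁/k₂)^[k₂/(k₂−k₁)].
= (0.450/1.37)^(1.37/(1.37−0.450)) = (0.3285)^(1.489) = 0.1905.
C_{N,max} = 0.1905×1.90 = 0.362 mol/L.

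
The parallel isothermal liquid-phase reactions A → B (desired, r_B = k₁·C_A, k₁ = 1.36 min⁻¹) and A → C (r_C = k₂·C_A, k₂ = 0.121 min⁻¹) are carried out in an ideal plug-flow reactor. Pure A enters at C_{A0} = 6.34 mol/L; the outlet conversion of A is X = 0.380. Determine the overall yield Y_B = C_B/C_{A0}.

0.349

C_A = C_{A0}(1−X) = 3.931 mol/L.
Both paths are first order in A, so the instantaneous fraction to B is constant: dC_B/d(−C_A) = k₁/(k₁+k₂) = 0.9183.
C_B = 0.9183·(C_{A0}−C_A) = 0.9183×2.409 = 2.21 mol/L.
Y_B = C_B/C_{A0} = 2.212/6.34 = 0.349.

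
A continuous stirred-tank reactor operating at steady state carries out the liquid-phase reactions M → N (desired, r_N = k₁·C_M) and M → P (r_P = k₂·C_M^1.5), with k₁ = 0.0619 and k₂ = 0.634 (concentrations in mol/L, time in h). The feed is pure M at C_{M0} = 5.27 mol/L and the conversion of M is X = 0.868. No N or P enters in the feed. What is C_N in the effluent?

0.479 mol/L

Exit C_M = C_{M0}(1−X) = 5.27×0.132 = 0.6956 mol/L.
In a CSTR the entire volume is at exit conditions, so r_N = 0.0619×0.6956 = 0.04306 and r_P = 0.634×0.6956^1.5 = 0.3678.
Fraction of consumed M going to N: r_N/(r_N+r_P) = 0.1048.
C_N = 0.1048·C_{M0}·X = 0.1048×5.27×0.868 = 0.479 mol/L.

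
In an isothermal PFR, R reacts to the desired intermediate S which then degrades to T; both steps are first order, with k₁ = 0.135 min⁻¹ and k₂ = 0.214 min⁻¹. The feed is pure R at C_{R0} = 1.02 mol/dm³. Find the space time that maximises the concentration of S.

5.83 min

Setting dC_S/dτ = 0 gives τ_opt = ln(k₂/k₁)/(k₂−k₁).
= ln(0.214/0.135)/(0.214−0.135) = ln(1.585)/0.07900 = 0.4607/0.07900 = 5.83 min.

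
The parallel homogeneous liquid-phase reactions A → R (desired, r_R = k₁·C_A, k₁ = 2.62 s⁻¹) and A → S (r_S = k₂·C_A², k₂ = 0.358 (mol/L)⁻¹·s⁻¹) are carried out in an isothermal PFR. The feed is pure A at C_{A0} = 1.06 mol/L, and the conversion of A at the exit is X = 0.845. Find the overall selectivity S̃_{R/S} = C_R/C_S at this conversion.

12.1

C_A = C_{A0}(1−X) = 0.1643 mol/L.
Along a PFR/batch, dC_R/dC_A = −r_R/(r_R+r_S) = −k₁/(k₁+k₂·C_A).
Integrating from C_{A0} to C_A: C_R = (2.62/0.358)·ln[(2.62+0.358·1.06)/(2.62+0.358·0.164)] = 7.318·ln(2.999/2.679) = 0.8274 mol/L.
C_S = (C_{A0}−C_A)−C_R = 0.06826 mol/L; S̃_{R/S} = 0.8274/0.06826 = 12.1.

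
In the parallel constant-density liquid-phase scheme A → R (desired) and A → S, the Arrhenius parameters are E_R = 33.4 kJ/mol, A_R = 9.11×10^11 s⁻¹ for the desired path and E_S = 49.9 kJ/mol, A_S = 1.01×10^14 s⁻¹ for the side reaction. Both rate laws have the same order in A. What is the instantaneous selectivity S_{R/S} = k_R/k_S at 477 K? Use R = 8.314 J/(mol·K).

0.578

With equal orders, S_{R/S} = k_R/k_S = (A_R/A_S)·exp[(E_S−E_R)/(RT)].
(E_S−E_R)/(RT) = (49.9−33.4)×10³/(8.314×477) = 16500/3966 = 4.161.
k_R/k_S = (9.11×10^11/1.01×10^14)·exp(4.161) = 0.009020 × 64.11 = 0.578.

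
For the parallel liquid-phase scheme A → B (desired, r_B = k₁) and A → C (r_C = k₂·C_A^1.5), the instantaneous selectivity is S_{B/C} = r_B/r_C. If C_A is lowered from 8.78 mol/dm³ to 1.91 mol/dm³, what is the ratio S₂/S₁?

S_{B/C} = (k₁/k₂)·C_A^-1.5, so S₂/S₁ = (C_{A,2}/C_{A,1})^-1.5.
= (1.91/8.78)^(-1.5) = (0.2175)^(-1.5) = 9.86.
Selectivity toward B rises as C_A falls — low-concentration operation is favoured.

9.86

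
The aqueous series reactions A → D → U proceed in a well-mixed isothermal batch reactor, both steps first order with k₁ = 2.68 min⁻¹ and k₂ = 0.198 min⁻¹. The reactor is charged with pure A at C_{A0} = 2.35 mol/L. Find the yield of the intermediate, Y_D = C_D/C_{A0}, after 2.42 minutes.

For first-order series with pure A initially, C_D(t) = k₁C_{A0}/(k₂−k₁)·(e^(−k₁t) − e^(−k₂t)).
e^(−k₁t) = e^(−2.68×2.42) = e^(−6.486) = 0.001525; e^(−k₂t) = e^(−0.4792) = 0.6193.
C_D = 2.68×2.35/(0.198−2.68) × (0.001525−0.6193) = (-2.537)×(-0.6178) = 1.568 mol/L.
Y_D = C_D/C_{A0} = 1.568/2.35 = 0.667.

0.667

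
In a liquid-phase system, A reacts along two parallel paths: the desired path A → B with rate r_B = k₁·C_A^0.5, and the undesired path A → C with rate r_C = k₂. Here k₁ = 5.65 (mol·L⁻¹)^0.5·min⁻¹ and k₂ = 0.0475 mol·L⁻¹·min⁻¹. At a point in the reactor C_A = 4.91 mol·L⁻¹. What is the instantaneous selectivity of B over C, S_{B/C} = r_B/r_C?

264

S_{B/C} = r_B/r_C = (k₁·C_A^0.5)/(k₂) = (k₁/k₂)·C_A^0.5.
= (5.65×4.910^0.5) / (0.0475) = 12.52/0.04750 = 264.
Since the desired path is higher order in A, keeping C_A high (PFR or concentrated feed) favours B.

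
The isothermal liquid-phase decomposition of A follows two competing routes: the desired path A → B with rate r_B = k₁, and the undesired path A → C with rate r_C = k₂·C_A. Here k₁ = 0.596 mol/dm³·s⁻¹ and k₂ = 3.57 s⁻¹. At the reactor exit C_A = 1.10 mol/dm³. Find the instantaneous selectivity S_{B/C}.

S_{B/C} = r_B/r_C = (k₁)/(k₂·C_A) = (k₁/k₂)·C_A⁻¹.
= (0.596) / (3.57×1.100) = 0.5960/3.927 = 0.152.

0.152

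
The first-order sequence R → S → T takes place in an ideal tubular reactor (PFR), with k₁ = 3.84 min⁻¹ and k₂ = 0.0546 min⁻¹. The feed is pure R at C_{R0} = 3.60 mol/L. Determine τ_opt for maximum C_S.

1.12 min

The intermediate peaks when r₁ = r₂, i.e. k₁e^(−k₁τ) = k₂e^(−k₂τ), giving τ_opt = ln(k₂/k₁)/(k₂−k₁).
= ln(0.0546/3.84)/(0.0546−3.84) = ln(0.01422)/-3.785 = -4.253/-3.785 = 1.12 min.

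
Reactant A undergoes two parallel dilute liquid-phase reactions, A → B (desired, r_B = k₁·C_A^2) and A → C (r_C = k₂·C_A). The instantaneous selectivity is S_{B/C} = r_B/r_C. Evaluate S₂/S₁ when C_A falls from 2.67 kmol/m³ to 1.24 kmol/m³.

S_{B/C} = (k₁/k₂)·C_A, so S₂/S₁ = (C_{A,2}/C_{A,1}).
= 1.24/2.67 = 0.464.
Selectivity toward B falls as C_A falls — high-concentration operation is favoured.

0.464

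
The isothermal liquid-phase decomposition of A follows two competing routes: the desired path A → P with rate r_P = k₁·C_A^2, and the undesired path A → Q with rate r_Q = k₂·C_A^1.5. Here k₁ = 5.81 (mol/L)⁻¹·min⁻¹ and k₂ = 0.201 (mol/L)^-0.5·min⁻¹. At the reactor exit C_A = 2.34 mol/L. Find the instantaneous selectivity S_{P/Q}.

44.2

S_{P/Q} = r_P/r_Q = (k₁·C_A^2)/(k₂·C_A^1.5) = (k₁/k₂)·C_A^0.5.
= (5.81×2.340^2) / (0.201×2.340^1.5) = 31.81/0.7195 = 44.2.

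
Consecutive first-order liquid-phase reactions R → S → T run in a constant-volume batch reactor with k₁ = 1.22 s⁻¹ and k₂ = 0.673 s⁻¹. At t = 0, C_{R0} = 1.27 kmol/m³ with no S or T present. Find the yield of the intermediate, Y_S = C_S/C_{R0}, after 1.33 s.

For first-order series with pure R initially, C_S(t) = k₁C_{R0}/(k₂−k₁)·(e^(−k₁t) − e^(−k₂t)).
e^(−k₁t) = e^(−1.22×1.33) = e^(−1.623) = 0.1974; e^(−k₂t) = e^(−0.8951) = 0.4086.
C_S = 1.22×1.27/(0.673−1.22) × (0.1974−0.4086) = (-2.833)×(-0.2112) = 0.5982 kmol/m³.
Y_S = C_S/C_{R0} = 0.5982/1.27 = 0.471.

0.471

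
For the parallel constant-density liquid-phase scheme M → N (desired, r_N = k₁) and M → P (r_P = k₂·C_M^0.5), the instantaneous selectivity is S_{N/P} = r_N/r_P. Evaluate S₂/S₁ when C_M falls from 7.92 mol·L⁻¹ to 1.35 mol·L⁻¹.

2.42

S_{N/P} = (k₁/k₂)·C_M^-0.5, so S₂/S₁ = (C_{M,2}/C_{M,1})^-0.5.
= (1.35/7.92)^(-0.5) = (0.1705)^(-0.5) = 2.42.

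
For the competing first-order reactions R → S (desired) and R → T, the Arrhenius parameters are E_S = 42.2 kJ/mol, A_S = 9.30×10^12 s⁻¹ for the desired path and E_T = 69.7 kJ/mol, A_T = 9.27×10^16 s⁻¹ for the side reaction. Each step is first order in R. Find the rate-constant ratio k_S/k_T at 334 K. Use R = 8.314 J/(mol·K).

2.01

k_S/k_T = (A_S/A_T)·exp[−(E_S−E_T)/(RT)] = (A_S/A_T)·exp[(E_T−E_S)/(RT)].
(E_T−E_S)/(RT) = (69.7−42.2)×10³/(8.314×334) = 27500/2777 = 9.903.
k_S/k_T = (9.30×10^12/9.27×10^16)·exp(9.903) = 1.003×10^-4 × 19995 = 2.01.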